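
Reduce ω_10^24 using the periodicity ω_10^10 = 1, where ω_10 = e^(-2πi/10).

Since ω_10^10 = 1, powers reduce modulo 10.
24 mod 10 = 4
So ω_10^24 = ω_10^4 = e^(-2πi·4/10)

ω_10^24 = ω_10^4 = -0.8090-0.5878i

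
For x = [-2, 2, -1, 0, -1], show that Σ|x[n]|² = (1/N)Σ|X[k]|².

Time domain:
Σ|x[n]|² = |-2|² + |2|² + |-1|² + |0|² + |-1|² = 10.0000

Frequency domain:
(1/5)Σ|X[k]|² = (1/5)(|-2|² + |-0.8820-2.2654i|² + |-3.1180-2.7144i|² + |-3.1180+2.7144i|² + |-0.8820+2.2654i|²) = (1/5)·50.0000 = 10.0000

Both sides agree, confirming Parseval's theorem.

Σ|x[n]|² = (1/N)Σ|X[k]|² = 10.0000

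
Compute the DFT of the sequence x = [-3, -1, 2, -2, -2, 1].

X[k] = Σ(n=0 to 5) x[n] · ω_6^(nk)
where ω_6 = e^(-2πi/6)

Computing each X[k]:
X[0] = -5
X[1] = -1.0000-1.7321i
X[2] = -5.0000+5.1962i
X[3] = -1
X[4] = -5.0000-5.1962i
X[5] = -1.0000+1.7321i

X = [-5, -1.0000-1.7321i, -5.0000+5.1962i, -1, -5.0000-5.1962i, -1.0000+1.7321i]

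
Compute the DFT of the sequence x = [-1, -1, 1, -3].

X[k] = Σ(n=0 to 3) x[n] · ω_4^(nk)
where ω_4 = e^(-2πi/4)

Computing each X[k]:
X[0] = -4
X[1] = -2-2i
X[2] = 4
X[3] = -2+2i

X = [-4, -2-2i, 4, -2+2i]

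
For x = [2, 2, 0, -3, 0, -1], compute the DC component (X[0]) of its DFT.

X[0] = Σ(n=0 to 5) x[n] · ω_6^0 = Σ x[n]
= (2) + (2) + (0) + (-3) + (0) + (-1)

X[0] = 0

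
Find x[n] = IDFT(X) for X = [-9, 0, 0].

x[n] = (1/3) Σ(k=0 to 2) X[k] · e^(2πikn/3)

Computing each x[n]:
x[0] = -3
x[1] = -3
x[2] = -3

x = [-3, -3, -3]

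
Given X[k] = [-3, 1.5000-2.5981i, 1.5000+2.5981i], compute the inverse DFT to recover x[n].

x[n] = (1/3) Σ(k=0 to 2) X[k] · e^(2πikn/3)

Computing each x[n]:
x[0] = 0
x[1] = 0
x[2] = -3

x = [0, 0, -3]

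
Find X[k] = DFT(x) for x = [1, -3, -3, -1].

X[k] = Σ(n=0 to 3) x[n] · ω_4^(nk)
where ω_4 = e^(-2πi/4)

Computing each X[k]:
X[0] = -6
X[1] = 4+2i
X[2] = 2
X[3] = 4-2i

X = [-6, 4+2i, 2, 4-2i]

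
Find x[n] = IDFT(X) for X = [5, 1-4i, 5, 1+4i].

x[n] = (1/4) Σ(k=0 to 3) X[k] · e^(2πikn/4)

Computing each x[n]:
x[0] = 3
x[1] = 2
x[2] = 2
x[3] = -2

x = [3, 2, 2, -2]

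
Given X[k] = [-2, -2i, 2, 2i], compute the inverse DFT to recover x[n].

x[n] = (1/4) Σ(k=0 to 3) X[k] · e^(2πikn/4)

Computing each x[n]:
x[0] = 0
x[1] = 0
x[2] = 0
x[3] = -2

x = [0, 0, 0, -2]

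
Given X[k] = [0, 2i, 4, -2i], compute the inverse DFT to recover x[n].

x[n] = (1/4) Σ(k=0 to 3) X[k] · e^(2πikn/4)

Computing each x[n]:
x[0] = 1
x[1] = -2
x[2] = 1
x[3] = 0

x = [1, -2, 1, 0]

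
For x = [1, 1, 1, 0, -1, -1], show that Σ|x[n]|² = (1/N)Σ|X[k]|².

Time domain:
Σ|x[n]|² = |1|² + |1|² + |1|² + |0|² + |-1|² + |-1|² = 5.0000

Frequency domain:
(1/6)Σ|X[k]|² = (1/6)(|1|² + |1.0000-3.4641i|² + |1|² + |1|² + |1|² + |1.0000+3.4641i|²) = (1/6)·30.0000 = 5.0000

Both sides agree, confirming Parseval's theorem.

Σ|x[n]|² = (1/N)Σ|X[k]|² = 5.0000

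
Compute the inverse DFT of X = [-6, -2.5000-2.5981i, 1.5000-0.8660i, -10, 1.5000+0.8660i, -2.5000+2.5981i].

x[n] = (1/6) Σ(k=0 to 5) X[k] · e^(2πikn/6)

Computing each x[n]:
x[0] = -3
x[1] = 1
x[2] = -2
x[3] = 2
x[4] = -3
x[5] = -1

x = [-3, 1, -2, 2, -3, -1]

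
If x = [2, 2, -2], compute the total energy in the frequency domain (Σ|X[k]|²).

Parseval: Σ|x[n]|² = (1/N)Σ|X[k]|², so Σ|X[k]|² = N·Σ|x[n]|² = 3·12.0000

Σ|X[k]|² = N·Σ|x[n]|² = 3·12.0000 = 36.0000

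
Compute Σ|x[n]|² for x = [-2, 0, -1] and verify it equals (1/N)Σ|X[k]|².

Time domain:
Σ|x[n]|² = |-2|² + |0|² + |-1|² = 5.0000

Frequency domain:
(1/3)Σ|X[k]|² = (1/3)(|-3|² + |-1.5000-0.8660i|² + |-1.5000+0.8660i|²) = (1/3)·15.0000 = 5.0000

Both sides agree, confirming Parseval's theorem.

Σ|x[n]|² = (1/N)Σ|X[k]|² = 5.0000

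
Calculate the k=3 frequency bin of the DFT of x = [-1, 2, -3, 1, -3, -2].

X[3] = Σ(n=0 to 5) x[n] · ω_6^(3n) where ω_6 = e^(-2πi/6)
= (-1)·ω_6^0 + (2)·ω_6^3 + (-3)·ω_6^6 + (1)·ω_6^9 + (-3)·ω_6^12 + (-2)·ω_6^15

X[3] = -8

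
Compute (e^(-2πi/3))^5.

Since ω_3^3 = 1, powers reduce modulo 3.
5 mod 3 = 2
So ω_3^5 = ω_3^2 = e^(-2πi·2/3)

ω_3^5 = ω_3^2 = -0.5000+0.8660i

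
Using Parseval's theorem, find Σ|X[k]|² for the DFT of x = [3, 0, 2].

Parseval: Σ|x[n]|² = (1/N)Σ|X[k]|², so Σ|X[k]|² = N·Σ|x[n]|² = 3·13.0000

Σ|X[k]|² = N·Σ|x[n]|² = 3·13.0000 = 39.0000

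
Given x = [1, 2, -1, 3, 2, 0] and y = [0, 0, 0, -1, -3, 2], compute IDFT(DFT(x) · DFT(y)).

(x ⊛ y)[n] = Σ(m=0 to 5) x[m] · y[(n-m) mod 6]

Computing each output sample:
(x ⊛ y)[0] = 4
(x ⊛ y)[1] = -13
(x ⊛ y)[2] = 0
(x ⊛ y)[3] = 3
(x ⊛ y)[4] = -5
(x ⊛ y)[5] = -3

x ⊛ y = [4, -13, 0, 3, -5, -3]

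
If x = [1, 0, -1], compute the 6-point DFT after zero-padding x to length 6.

Original 3-point DFT: [0, 1.5000-0.8660i, 1.5000+0.8660i]
Zero-padded 6-point DFT provides frequency interpolation.

DFT_6([x, 0, ...]) = [0, 1.5000+0.8660i, 1.5000-0.8660i, 0, 1.5000+0.8660i, 1.5000-0.8660i]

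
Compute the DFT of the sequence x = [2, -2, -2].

X[k] = Σ(n=0 to 2) x[n] · ω_3^(nk)
where ω_3 = e^(-2πi/3)

Computing each X[k]:
X[0] = -2
X[1] = 4
X[2] = 4

X = [-2, 4, 4]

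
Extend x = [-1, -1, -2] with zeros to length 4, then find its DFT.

Original 3-point DFT: [-4, 0.5000-0.8660i, 0.5000+0.8660i]
Zero-padded 4-point DFT provides frequency interpolation.

DFT_4([x, 0, ...]) = [-4, 1+1i, -2, 1-1i]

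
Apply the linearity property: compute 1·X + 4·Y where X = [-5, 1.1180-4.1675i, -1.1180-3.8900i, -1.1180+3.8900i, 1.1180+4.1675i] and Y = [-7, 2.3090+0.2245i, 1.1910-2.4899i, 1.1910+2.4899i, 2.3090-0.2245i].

By linearity: DFT(1x + 4y) = 1·DFT(x) + 4·DFT(y)
= 1·[-5, 1.1180-4.1675i, -1.1180-3.8900i, -1.1180+3.8900i, 1.1180+4.1675i] + 4·[-7, 2.3090+0.2245i, 1.1910-2.4899i, 1.1910+2.4899i, 2.3090-0.2245i]

Computing element-wise:
Z[0] = 1·(-5) + 4·(-7) = -33
Z[1] = 1·(1.1180-4.1675i) + 4·(2.3090+0.2245i) = 10.3540-3.2695i
Z[2] = 1·(-1.1180-3.8900i) + 4·(1.1910-2.4899i) = 3.6460-13.8496i
Z[3] = 1·(-1.1180+3.8900i) + 4·(1.1910+2.4899i) = 3.6460+13.8496i
Z[4] = 1·(1.1180+4.1675i) + 4·(2.3090-0.2245i) = 10.3540+3.2695i

DFT(1x + 4y) = 1·X + 4·Y = [-33, 10.3540-3.2695i, 3.6460-13.8496i, 3.6460+13.8496i, 10.3540+3.2695i]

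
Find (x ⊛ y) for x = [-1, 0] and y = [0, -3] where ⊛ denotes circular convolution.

(x ⊛ y)[n] = Σ(m=0 to 1) x[m] · y[(n-m) mod 2]

Computing each output sample:
(x ⊛ y)[0] = 0
(x ⊛ y)[1] = 3

x ⊛ y = [0, 3]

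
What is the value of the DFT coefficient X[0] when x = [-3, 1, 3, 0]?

X[0] = Σ(n=0 to 3) x[n] · ω_4^0 = Σ x[n]
= (-3) + (1) + (3) + (0)

X[0] = 1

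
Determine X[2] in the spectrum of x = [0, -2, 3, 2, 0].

X[2] = Σ(n=0 to 4) x[n] · ω_5^(2n) where ω_5 = e^(-2πi/5)
= (0)·ω_5^0 + (-2)·ω_5^2 + (3)·ω_5^4 + (2)·ω_5^6 + (0)·ω_5^8

X[2] = 3.1631+2.1266i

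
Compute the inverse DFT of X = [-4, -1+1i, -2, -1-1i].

x[n] = (1/4) Σ(k=0 to 3) X[k] · e^(2πikn/4)

Computing each x[n]:
x[0] = -2
x[1] = -1
x[2] = -1
x[3] = 0

x = [-2, -1, -1, 0]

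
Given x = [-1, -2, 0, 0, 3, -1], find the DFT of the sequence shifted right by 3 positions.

Time shift by 3: X_shifted[k] = ω_6^(3k) · X[k]
Shifted x = [0, 3, -1, -1, -2, 0]

DFT(x[n-3]) = [-1, 4.0000-3.4641i, -1.0000-1.7321i, -5, -1.0000+1.7321i, 4.0000+3.4641i]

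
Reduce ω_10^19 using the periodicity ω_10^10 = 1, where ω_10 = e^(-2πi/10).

Since ω_10^10 = 1, powers reduce modulo 10.
19 mod 10 = 9
So ω_10^19 = ω_10^9 = e^(-2πi·9/10)

ω_10^19 = ω_10^9 = 0.8090+0.5878i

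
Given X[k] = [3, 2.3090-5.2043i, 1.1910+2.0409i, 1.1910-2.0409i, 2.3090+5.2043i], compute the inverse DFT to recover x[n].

x[n] = (1/5) Σ(k=0 to 4) X[k] · e^(2πikn/5)

Computing each x[n]:
x[0] = 2
x[1] = 2
x[2] = 2
x[3] = -2
x[4] = -1

x = [2, 2, 2, -2, -1]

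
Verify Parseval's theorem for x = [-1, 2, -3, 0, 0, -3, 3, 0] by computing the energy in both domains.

Time domain:
Σ|x[n]|² = |-1|² + |2|² + |-3|² + |0|² + |0|² + |-3|² + |3|² + |0|² = 32.0000

Frequency domain:
(1/8)Σ|X[k]|² = (1/8)(|-2|² + |2.5355+2.4645i|² + |-1+1i|² + |-4.5355-9.5355i|² + |0|² + |-4.5355+9.5355i|² + |-1-1i|² + |2.5355-2.4645i|²) = (1/8)·256.0000 = 32.0000

Both sides agree, confirming Parseval's theorem.

Σ|x[n]|² = (1/N)Σ|X[k]|² = 32.0000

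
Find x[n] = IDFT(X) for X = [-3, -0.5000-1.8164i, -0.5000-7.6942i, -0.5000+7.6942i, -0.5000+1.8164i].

x[n] = (1/5) Σ(k=0 to 4) X[k] · e^(2πikn/5)

Computing each x[n]:
x[0] = -1
x[1] = 2
x[2] = -3
x[3] = 2
x[4] = -3

x = [-1, 2, -3, 2, -3]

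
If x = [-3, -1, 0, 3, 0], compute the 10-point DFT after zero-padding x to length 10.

Original 5-point DFT: [-1, -5.7361+2.7144i, -1.2639-2.2654i, -1.2639+2.2654i, -5.7361-2.7144i]
Zero-padded 10-point DFT provides frequency interpolation.

DFT_10([x, 0, ...]) = [-1, -4.7361-2.2654i, -5.7361+2.7144i, -0.2639+2.7144i, -1.2639-2.2654i, -5, -1.2639+2.2654i, -0.2639-2.7144i, -5.7361-2.7144i, -4.7361+2.2654i]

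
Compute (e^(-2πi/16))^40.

Since ω_16^16 = 1, powers reduce modulo 16.
40 mod 16 = 8
So ω_16^40 = ω_16^8 = e^(-2πi·8/16)

ω_16^40 = ω_16^8 = -1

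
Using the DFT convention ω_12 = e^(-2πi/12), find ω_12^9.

ω_12^9 = e^(-2πi·9/12)
= cos(-2π·9/12) + i·sin(-2π·9/12)
= cos(-18π/12) + i·sin(-18π/12)

ω_12^9 = cos(-18π/12) + i·sin(-18π/12) = 1i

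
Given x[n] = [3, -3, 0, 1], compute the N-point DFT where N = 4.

X[k] = Σ(n=0 to 3) x[n] · ω_4^(nk)
where ω_4 = e^(-2πi/4)

Computing each X[k]:
X[0] = 1
X[1] = 3+4i
X[2] = 5
X[3] = 3-4i

X = [1, 3+4i, 5, 3-4i]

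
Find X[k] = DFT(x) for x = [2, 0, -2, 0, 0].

X[k] = Σ(n=0 to 4) x[n] · ω_5^(nk)
where ω_5 = e^(-2πi/5)

Computing each X[k]:
X[0] = 0
X[1] = 3.6180+1.1756i
X[2] = 1.3820-1.9021i
X[3] = 1.3820+1.9021i
X[4] = 3.6180-1.1756i

X = [0, 3.6180+1.1756i, 1.3820-1.9021i, 1.3820+1.9021i, 3.6180-1.1756i]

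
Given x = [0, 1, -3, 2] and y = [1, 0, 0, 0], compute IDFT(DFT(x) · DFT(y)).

(x ⊛ y)[n] = Σ(m=0 to 3) x[m] · y[(n-m) mod 4]

Computing each output sample:
(x ⊛ y)[0] = 0
(x ⊛ y)[1] = 1
(x ⊛ y)[2] = -3
(x ⊛ y)[3] = 2

x ⊛ y = [0, 1, -3, 2]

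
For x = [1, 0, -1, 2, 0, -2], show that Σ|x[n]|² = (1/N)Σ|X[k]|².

Time domain:
Σ|x[n]|² = |1|² + |0|² + |-1|² + |2|² + |0|² + |-2|² = 10.0000

Frequency domain:
(1/6)Σ|X[k]|² = (1/6)(|0|² + |-1.5000-0.8660i|² + |4.5000-2.5981i|² + |0|² + |4.5000+2.5981i|² + |-1.5000+0.8660i|²) = (1/6)·60.0000 = 10.0000

Both sides agree, confirming Parseval's theorem.

Σ|x[n]|² = (1/N)Σ|X[k]|² = 10.0000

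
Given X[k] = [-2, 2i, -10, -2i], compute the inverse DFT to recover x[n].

x[n] = (1/4) Σ(k=0 to 3) X[k] · e^(2πikn/4)

Computing each x[n]:
x[0] = -3
x[1] = 1
x[2] = -3
x[3] = 3

x = [-3, 1, -3, 3]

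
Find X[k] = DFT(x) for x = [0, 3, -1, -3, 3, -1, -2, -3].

X[k] = Σ(n=0 to 7) x[n] · ω_8^(nk)
where ω_8 = e^(-2πi/8)

Computing each X[k]:
X[0] = -4
X[1] = -0.1716-3.8284i
X[2] = 6-8i
X[3] = -5.8284-1.8284i
X[4] = 4
X[5] = -5.8284+1.8284i
X[6] = 6+8i
X[7] = -0.1716+3.8284i

X = [-4, -0.1716-3.8284i, 6-8i, -5.8284-1.8284i, 4, -5.8284+1.8284i, 6+8i, -0.1716+3.8284i]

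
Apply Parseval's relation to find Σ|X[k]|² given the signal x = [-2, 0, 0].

Parseval: Σ|x[n]|² = (1/N)Σ|X[k]|², so Σ|X[k]|² = N·Σ|x[n]|² = 3·4.0000

Σ|X[k]|² = N·Σ|x[n]|² = 3·4.0000 = 12.0000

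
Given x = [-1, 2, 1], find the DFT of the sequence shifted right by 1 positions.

Time shift by 1: X_shifted[k] = ω_3^(1k) · X[k]
Shifted x = [1, -1, 2]

DFT(x[n-1]) = [2, 0.5000+2.5981i, 0.5000-2.5981i]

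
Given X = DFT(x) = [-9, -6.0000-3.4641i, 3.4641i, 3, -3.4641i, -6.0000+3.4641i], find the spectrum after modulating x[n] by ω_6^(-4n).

Modulation property: DFT(ω_6^(-4n)·x[n]) = X[(k-4) mod 6], so circularly shift X by 4 positions.

X[k-4] = [3.4641i, 3, -3.4641i, -6.0000+3.4641i, -9, -6.0000-3.4641i]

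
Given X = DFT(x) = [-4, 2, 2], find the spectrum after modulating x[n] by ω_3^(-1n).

Modulation property: DFT(ω_3^(-1n)·x[n]) = X[(k-1) mod 3], so circularly shift X by 1 positions.

X[k-1] = [2, -4, 2]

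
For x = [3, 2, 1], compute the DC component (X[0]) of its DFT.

X[0] = Σ(n=0 to 2) x[n] · ω_3^0 = Σ x[n]
= (3) + (2) + (1)

X[0] = 6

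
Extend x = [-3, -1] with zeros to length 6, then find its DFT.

Original 2-point DFT: [-4, -2]
Zero-padded 6-point DFT provides frequency interpolation.

DFT_6([x, 0, ...]) = [-4, -3.5000+0.8660i, -2.5000+0.8660i, -2, -2.5000-0.8660i, -3.5000-0.8660i]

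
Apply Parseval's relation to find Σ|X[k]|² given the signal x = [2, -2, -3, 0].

Parseval: Σ|x[n]|² = (1/N)Σ|X[k]|², so Σ|X[k]|² = N·Σ|x[n]|² = 4·17.0000

Σ|X[k]|² = N·Σ|x[n]|² = 4·17.0000 = 68.0000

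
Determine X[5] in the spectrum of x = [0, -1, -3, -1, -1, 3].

X[5] = Σ(n=0 to 5) x[n] · ω_6^(5n) where ω_6 = e^(-2πi/6)
= (0)·ω_6^0 + (-1)·ω_6^5 + (-3)·ω_6^10 + (-1)·ω_6^15 + (-1)·ω_6^20 + (3)·ω_6^25

X[5] = 4.0000-5.1962i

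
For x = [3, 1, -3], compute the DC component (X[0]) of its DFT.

X[0] = Σ(n=0 to 2) x[n] · ω_3^0 = Σ x[n]
= (3) + (1) + (-3)

X[0] = 1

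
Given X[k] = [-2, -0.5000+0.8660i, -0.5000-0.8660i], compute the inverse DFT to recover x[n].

x[n] = (1/3) Σ(k=0 to 2) X[k] · e^(2πikn/3)

Computing each x[n]:
x[0] = -1
x[1] = -1
x[2] = 0

x = [-1, -1, 0]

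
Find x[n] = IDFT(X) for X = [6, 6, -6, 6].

x[n] = (1/4) Σ(k=0 to 3) X[k] · e^(2πikn/4)

Computing each x[n]:
x[0] = 3
x[1] = 3
x[2] = -3
x[3] = 3

x = [3, 3, -3, 3]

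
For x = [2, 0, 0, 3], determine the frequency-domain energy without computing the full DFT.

Parseval: Σ|x[n]|² = (1/N)Σ|X[k]|², so Σ|X[k]|² = N·Σ|x[n]|² = 4·13.0000

Σ|X[k]|² = N·Σ|x[n]|² = 4·13.0000 = 52.0000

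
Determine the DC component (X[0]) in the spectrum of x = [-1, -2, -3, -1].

X[0] = Σ(n=0 to 3) x[n] · ω_4^0 = Σ x[n]
= (-1) + (-2) + (-3) + (-1)

X[0] = -7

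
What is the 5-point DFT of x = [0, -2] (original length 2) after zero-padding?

Original 2-point DFT: [-2, 2]
Zero-padded 5-point DFT provides frequency interpolation.

DFT_5([x, 0, ...]) = [-2, -0.6180+1.9021i, 1.6180+1.1756i, 1.6180-1.1756i, -0.6180-1.9021i]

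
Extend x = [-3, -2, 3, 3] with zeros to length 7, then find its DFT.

Original 4-point DFT: [1, -6+5i, -1, -6-5i]
Zero-padded 7-point DFT provides frequency interpolation.

DFT_7([x, 0, ...]) = [1, -7.6174-2.6628i, -3.3874+5.5970i, 0.0048+0.2885i, 0.0048-0.2885i, -3.3874-5.5970i, -7.6174+2.6628i]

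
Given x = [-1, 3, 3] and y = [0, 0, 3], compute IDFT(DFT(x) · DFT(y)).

(x ⊛ y)[n] = Σ(m=0 to 2) x[m] · y[(n-m) mod 3]

Computing each output sample:
(x ⊛ y)[0] = 9
(x ⊛ y)[1] = 9
(x ⊛ y)[2] = -3

x ⊛ y = [9, 9, -3]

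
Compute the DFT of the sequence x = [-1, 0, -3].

X[k] = Σ(n=0 to 2) x[n] · ω_3^(nk)
where ω_3 = e^(-2πi/3)

Computing each X[k]:
X[0] = -4
X[1] = 0.5000-2.5981i
X[2] = 0.5000+2.5981i

X = [-4, 0.5000-2.5981i, 0.5000+2.5981i]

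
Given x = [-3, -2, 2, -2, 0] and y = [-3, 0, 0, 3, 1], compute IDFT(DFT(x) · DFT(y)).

(x ⊛ y)[n] = Σ(m=0 to 4) x[m] · y[(n-m) mod 5]

Computing each output sample:
(x ⊛ y)[0] = 13
(x ⊛ y)[1] = 2
(x ⊛ y)[2] = -8
(x ⊛ y)[3] = -3
(x ⊛ y)[4] = -9

x ⊛ y = [13, 2, -8, -3, -9]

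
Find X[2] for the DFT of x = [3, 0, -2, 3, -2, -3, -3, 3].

X[2] = Σ(n=0 to 7) x[n] · ω_8^(2n) where ω_8 = e^(-2πi/8)
= (3)·ω_8^0 + (0)·ω_8^2 + (-2)·ω_8^4 + (3)·ω_8^6 + (-2)·ω_8^8 + (-3)·ω_8^10 + (-3)·ω_8^12 + (3)·ω_8^14

X[2] = 6+9i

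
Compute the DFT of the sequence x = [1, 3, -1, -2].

X[k] = Σ(n=0 to 3) x[n] · ω_4^(nk)
where ω_4 = e^(-2πi/4)

Computing each X[k]:
X[0] = 1
X[1] = 2-5i
X[2] = -1
X[3] = 2+5i

X = [1, 2-5i, -1, 2+5i]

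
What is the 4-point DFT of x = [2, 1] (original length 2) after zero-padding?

Original 2-point DFT: [3, 1]
Zero-padded 4-point DFT provides frequency interpolation.

DFT_4([x, 0, ...]) = [3, 2-1i, 1, 2+1i]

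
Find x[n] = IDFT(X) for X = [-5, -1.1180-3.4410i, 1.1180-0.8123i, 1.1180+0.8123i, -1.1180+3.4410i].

x[n] = (1/5) Σ(k=0 to 4) X[k] · e^(2πikn/5)

Computing each x[n]:
x[0] = -1
x[1] = 0
x[2] = 0
x[3] = -1
x[4] = -3

x = [-1, 0, 0, -1, -3]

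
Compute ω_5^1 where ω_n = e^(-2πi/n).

ω_5^1 = e^(-2πi·1/5)
= cos(-2π·1/5) + i·sin(-2π·1/5)
= cos(-2π/5) + i·sin(-2π/5)

ω_5^1 = cos(-2π/5) + i·sin(-2π/5) = 0.3090-0.9511i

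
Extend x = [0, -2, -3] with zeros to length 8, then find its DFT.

Original 3-point DFT: [-5, 2.5000-0.8660i, 2.5000+0.8660i]
Zero-padded 8-point DFT provides frequency interpolation.

DFT_8([x, 0, ...]) = [-5, -1.4142+4.4142i, 3+2i, 1.4142-1.5858i, -1, 1.4142+1.5858i, 3-2i, -1.4142-4.4142i]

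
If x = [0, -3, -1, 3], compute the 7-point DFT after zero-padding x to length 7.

Original 4-point DFT: [-1, 1+6i, -1, 1-6i]
Zero-padded 7-point DFT provides frequency interpolation.

DFT_7([x, 0, ...]) = [-1, -4.3509+2.0188i, 3.4390+4.8364i, 1.4119-2.4050i, 1.4119+2.4050i, 3.4390-4.8364i, -4.3509-2.0188i]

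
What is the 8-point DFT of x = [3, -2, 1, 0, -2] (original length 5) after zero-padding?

Original 5-point DFT: [0, 0.9549-0.5878i, 6.5451+0.9511i, 6.5451-0.9511i, 0.9549+0.5878i]
Zero-padded 8-point DFT provides frequency interpolation.

DFT_8([x, 0, ...]) = [0, 3.5858+0.4142i, 2i, 6.4142+2.4142i, 4, 6.4142-2.4142i, -2i, 3.5858-0.4142i]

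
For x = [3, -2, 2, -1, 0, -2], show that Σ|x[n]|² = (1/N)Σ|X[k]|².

Time domain:
Σ|x[n]|² = |3|² + |-2|² + |2|² + |-1|² + |0|² + |-2|² = 22.0000

Frequency domain:
(1/6)Σ|X[k]|² = (1/6)(|0|² + |1.0000-1.7321i|² + |3.0000+1.7321i|² + |10|² + |3.0000-1.7321i|² + |1.0000+1.7321i|²) = (1/6)·132.0000 = 22.0000

Both sides agree, confirming Parseval's theorem.

Σ|x[n]|² = (1/N)Σ|X[k]|² = 22.0000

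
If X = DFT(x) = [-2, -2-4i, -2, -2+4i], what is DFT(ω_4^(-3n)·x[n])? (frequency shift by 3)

Modulation property: DFT(ω_4^(-3n)·x[n]) = X[(k-3) mod 4], so circularly shift X by 3 positions.

X[k-3] = [-2-4i, -2, -2+4i, -2]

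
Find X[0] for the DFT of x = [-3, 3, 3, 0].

X[0] = Σ(n=0 to 3) x[n] · ω_4^0 = Σ x[n]
= (-3) + (3) + (3) + (0)

X[0] = 3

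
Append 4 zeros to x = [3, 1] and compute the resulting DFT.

Original 2-point DFT: [4, 2]
Zero-padded 6-point DFT provides frequency interpolation.

DFT_6([x, 0, ...]) = [4, 3.5000-0.8660i, 2.5000-0.8660i, 2, 2.5000+0.8660i, 3.5000+0.8660i]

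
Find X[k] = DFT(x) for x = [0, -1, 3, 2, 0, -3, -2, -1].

X[k] = Σ(n=0 to 7) x[n] · ω_8^(nk)
where ω_8 = e^(-2πi/8)

Computing each X[k]:
X[0] = -2
X[1] = -0.7071-8.5355i
X[2] = -1+5i
X[3] = 0.7071+1.4645i
X[4] = 4
X[5] = 0.7071-1.4645i
X[6] = -1-5i
X[7] = -0.7071+8.5355i

X = [-2, -0.7071-8.5355i, -1+5i, 0.7071+1.4645i, 4, 0.7071-1.4645i, -1-5i, -0.7071+8.5355i]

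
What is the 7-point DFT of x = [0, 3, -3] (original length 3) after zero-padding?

Original 3-point DFT: [0, -5.1962i, 5.1962i]
Zero-padded 7-point DFT provides frequency interpolation.

DFT_7([x, 0, ...]) = [0, 2.5380+0.5793i, 2.0353-4.2264i, -4.5734-3.6471i, -4.5734+3.6471i, 2.0353+4.2264i, 2.5380-0.5793i]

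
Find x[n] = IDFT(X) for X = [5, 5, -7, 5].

x[n] = (1/4) Σ(k=0 to 3) X[k] · e^(2πikn/4)

Computing each x[n]:
x[0] = 2
x[1] = 3
x[2] = -3
x[3] = 3

x = [2, 3, -3, 3]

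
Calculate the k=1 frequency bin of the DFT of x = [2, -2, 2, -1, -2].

X[1] = Σ(n=0 to 4) x[n] · ω_5^(1n) where ω_5 = e^(-2πi/5)
= (2)·ω_5^0 + (-2)·ω_5^1 + (2)·ω_5^2 + (-1)·ω_5^3 + (-2)·ω_5^4

X[1] = -0.0451-1.7634i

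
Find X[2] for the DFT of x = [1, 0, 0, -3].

X[2] = Σ(n=0 to 3) x[n] · ω_4^(2n) where ω_4 = e^(-2πi/4)
= (1)·ω_4^0 + (0)·ω_4^2 + (0)·ω_4^4 + (-3)·ω_4^6

X[2] = 4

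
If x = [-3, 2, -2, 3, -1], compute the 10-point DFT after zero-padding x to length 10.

Original 5-point DFT: [-1, -3.5000+0.0858i, -3.5000-6.5186i, -3.5000+6.5186i, -3.5000-0.0858i]
Zero-padded 10-point DFT provides frequency interpolation.

DFT_10([x, 0, ...]) = [-1, -2.1180-1.5388i, -3.5000+0.0858i, 0.1180-0.3633i, -3.5000-6.5186i, -11, -3.5000+6.5186i, 0.1180+0.3633i, -3.5000-0.0858i, -2.1180+1.5388i]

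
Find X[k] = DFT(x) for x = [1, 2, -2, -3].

X[k] = Σ(n=0 to 3) x[n] · ω_4^(nk)
where ω_4 = e^(-2πi/4)

Computing each X[k]:
X[0] = -2
X[1] = 3-5i
X[2] = 0
X[3] = 3+5i

X = [-2, 3-5i, 0, 3+5i]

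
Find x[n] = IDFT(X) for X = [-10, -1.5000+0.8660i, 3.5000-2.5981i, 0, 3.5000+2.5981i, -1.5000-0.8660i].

x[n] = (1/6) Σ(k=0 to 5) X[k] · e^(2πikn/6)

Computing each x[n]:
x[0] = -1
x[1] = -2
x[2] = -3
x[3] = 0
x[4] = -1
x[5] = -3

x = [-1, -2, -3, 0, -1, -3]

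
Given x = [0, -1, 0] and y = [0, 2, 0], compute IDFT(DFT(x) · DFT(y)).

(x ⊛ y)[n] = Σ(m=0 to 2) x[m] · y[(n-m) mod 3]

Computing each output sample:
(x ⊛ y)[0] = 0
(x ⊛ y)[1] = 0
(x ⊛ y)[2] = -2

x ⊛ y = [0, 0, -2]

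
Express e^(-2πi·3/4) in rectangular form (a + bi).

ω_4^3 = e^(-2πi·3/4)
= cos(-2π·3/4) + i·sin(-2π·3/4)
= cos(-6π/4) + i·sin(-6π/4)

ω_4^3 = cos(-6π/4) + i·sin(-6π/4) = 1i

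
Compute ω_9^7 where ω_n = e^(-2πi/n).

ω_9^7 = e^(-2πi·7/9)
= cos(-2π·7/9) + i·sin(-2π·7/9)
= cos(-14π/9) + i·sin(-14π/9)

ω_9^7 = cos(-14π/9) + i·sin(-14π/9) = 0.1736+0.9848i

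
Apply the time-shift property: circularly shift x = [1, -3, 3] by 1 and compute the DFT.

Time shift by 1: X_shifted[k] = ω_3^(1k) · X[k]
Shifted x = [3, 1, -3]

DFT(x[n-1]) = [1, 4.0000-3.4641i, 4.0000+3.4641i]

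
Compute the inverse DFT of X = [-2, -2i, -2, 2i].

x[n] = (1/4) Σ(k=0 to 3) X[k] · e^(2πikn/4)

Computing each x[n]:
x[0] = -1
x[1] = 1
x[2] = -1
x[3] = -1

x = [-1, 1, -1, -1]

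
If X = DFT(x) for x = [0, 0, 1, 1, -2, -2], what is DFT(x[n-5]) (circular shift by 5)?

Time shift by 5: X_shifted[k] = ω_6^(5k) · X[k]
Shifted x = [0, 1, 1, -2, -2, 0]

DFT(x[n-5]) = [-2, 3.0000-3.4641i, -2.0000+1.7321i, 0, -2.0000-1.7321i, 3.0000+3.4641i]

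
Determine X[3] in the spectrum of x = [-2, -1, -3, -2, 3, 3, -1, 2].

X[3] = Σ(n=0 to 7) x[n] · ω_8^(3n) where ω_8 = e^(-2πi/8)
= (-2)·ω_8^0 + (-1)·ω_8^3 + (-3)·ω_8^6 + (-2)·ω_8^9 + (3)·ω_8^12 + (3)·ω_8^15 + (-1)·ω_8^18 + (2)·ω_8^21

X[3] = -5.0000+3.6569i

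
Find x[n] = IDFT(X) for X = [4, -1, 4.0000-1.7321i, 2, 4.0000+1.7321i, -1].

x[n] = (1/6) Σ(k=0 to 5) X[k] · e^(2πikn/6)

Computing each x[n]:
x[0] = 2
x[1] = 0
x[2] = 0
x[3] = 2
x[4] = 1
x[5] = -1

x = [2, 0, 0, 2, 1, -1]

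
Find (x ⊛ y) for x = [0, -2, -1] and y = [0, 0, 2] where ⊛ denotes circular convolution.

(x ⊛ y)[n] = Σ(m=0 to 2) x[m] · y[(n-m) mod 3]

Computing each output sample:
(x ⊛ y)[0] = -4
(x ⊛ y)[1] = -2
(x ⊛ y)[2] = 0

x ⊛ y = [-4, -2, 0]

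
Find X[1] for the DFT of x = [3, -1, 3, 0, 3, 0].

X[1] = Σ(n=0 to 5) x[n] · ω_6^(1n) where ω_6 = e^(-2πi/6)
= (3)·ω_6^0 + (-1)·ω_6^1 + (3)·ω_6^2 + (0)·ω_6^3 + (3)·ω_6^4 + (0)·ω_6^5

X[1] = -0.5000+0.8660i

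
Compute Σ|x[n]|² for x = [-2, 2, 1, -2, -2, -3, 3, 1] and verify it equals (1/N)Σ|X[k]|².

Time domain:
Σ|x[n]|² = |-2|² + |2|² + |1|² + |-2|² + |-2|² + |-3|² + |3|² + |1|² = 36.0000

Frequency domain:
(1/8)Σ|X[k]|² = (1/8)(|-2|² + |5.6569+0.5858i|² + |-8|² + |-5.6569-3.4142i|² + |2|² + |-5.6569+3.4142i|² + |-8|² + |5.6569-0.5858i|²) = (1/8)·288.0000 = 36.0000

Both sides agree, confirming Parseval's theorem.

Σ|x[n]|² = (1/N)Σ|X[k]|² = 36.0000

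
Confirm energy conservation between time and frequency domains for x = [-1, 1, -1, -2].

Time domain:
Σ|x[n]|² = |-1|² + |1|² + |-1|² + |-2|² = 7.0000

Frequency domain:
(1/4)Σ|X[k]|² = (1/4)(|-3|² + |-3i|² + |-1|² + |3i|²) = (1/4)·28.0000 = 7.0000

Both sides agree, confirming Parseval's theorem.

Σ|x[n]|² = (1/N)Σ|X[k]|² = 7.0000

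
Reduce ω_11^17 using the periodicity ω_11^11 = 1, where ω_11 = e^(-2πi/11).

Since ω_11^11 = 1, powers reduce modulo 11.
17 mod 11 = 6
So ω_11^17 = ω_11^6 = e^(-2πi·6/11)

ω_11^17 = ω_11^6 = -0.9595+0.2817i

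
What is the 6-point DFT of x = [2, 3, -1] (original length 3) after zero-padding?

Original 3-point DFT: [4, 1.0000-3.4641i, 1.0000+3.4641i]
Zero-padded 6-point DFT provides frequency interpolation.

DFT_6([x, 0, ...]) = [4, 4.0000-1.7321i, 1.0000-3.4641i, -2, 1.0000+3.4641i, 4.0000+1.7321i]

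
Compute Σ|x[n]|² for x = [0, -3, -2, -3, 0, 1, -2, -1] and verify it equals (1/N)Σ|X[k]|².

Time domain:
Σ|x[n]|² = |0|² + |-3|² + |-2|² + |-3|² + |0|² + |1|² + |-2|² + |-1|² = 28.0000

Frequency domain:
(1/8)Σ|X[k]|² = (1/8)(|-10|² + |-1.4142+4.2426i|² + |4-2i|² + |1.4142+4.2426i|² + |2|² + |1.4142-4.2426i|² + |4+2i|² + |-1.4142-4.2426i|²) = (1/8)·224.0000 = 28.0000

Both sides agree, confirming Parseval's theorem.

Σ|x[n]|² = (1/N)Σ|X[k]|² = 28.0000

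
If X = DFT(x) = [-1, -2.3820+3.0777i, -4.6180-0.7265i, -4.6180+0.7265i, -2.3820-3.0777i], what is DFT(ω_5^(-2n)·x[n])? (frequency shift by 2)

Modulation property: DFT(ω_5^(-2n)·x[n]) = X[(k-2) mod 5], so circularly shift X by 2 positions.

X[k-2] = [-4.6180+0.7265i, -2.3820-3.0777i, -1, -2.3820+3.0777i, -4.6180-0.7265i]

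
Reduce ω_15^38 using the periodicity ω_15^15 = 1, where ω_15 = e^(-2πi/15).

Since ω_15^15 = 1, powers reduce modulo 15.
38 mod 15 = 8
So ω_15^38 = ω_15^8 = e^(-2πi·8/15)

ω_15^38 = ω_15^8 = -0.9781+0.2079i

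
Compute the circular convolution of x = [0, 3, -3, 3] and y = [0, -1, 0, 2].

(x ⊛ y)[n] = Σ(m=0 to 3) x[m] · y[(n-m) mod 4]

Computing each output sample:
(x ⊛ y)[0] = 3
(x ⊛ y)[1] = -6
(x ⊛ y)[2] = 3
(x ⊛ y)[3] = 3

x ⊛ y = [3, -6, 3, 3]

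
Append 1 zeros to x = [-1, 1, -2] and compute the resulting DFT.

Original 3-point DFT: [-2, -0.5000-2.5981i, -0.5000+2.5981i]
Zero-padded 4-point DFT provides frequency interpolation.

DFT_4([x, 0, ...]) = [-2, 1-1i, -4, 1+1i]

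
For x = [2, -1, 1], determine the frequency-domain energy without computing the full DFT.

Parseval: Σ|x[n]|² = (1/N)Σ|X[k]|², so Σ|X[k]|² = N·Σ|x[n]|² = 3·6.0000

Σ|X[k]|² = N·Σ|x[n]|² = 3·6.0000 = 18.0000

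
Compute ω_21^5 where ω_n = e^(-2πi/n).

ω_21^5 = e^(-2πi·5/21)
= cos(-2π·5/21) + i·sin(-2π·5/21)
= cos(-10π/21) + i·sin(-10π/21)

ω_21^5 = cos(-10π/21) + i·sin(-10π/21) = 0.0747-0.9972i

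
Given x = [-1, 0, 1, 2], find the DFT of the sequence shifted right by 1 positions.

Time shift by 1: X_shifted[k] = ω_4^(1k) · X[k]
Shifted x = [2, -1, 0, 1]

DFT(x[n-1]) = [2, 2+2i, 2, 2-2i]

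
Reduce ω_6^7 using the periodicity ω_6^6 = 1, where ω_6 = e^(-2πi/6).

Since ω_6^6 = 1, powers reduce modulo 6.
7 mod 6 = 1
So ω_6^7 = ω_6^1 = e^(-2πi·1/6)

ω_6^7 = ω_6^1 = 0.5000-0.8660i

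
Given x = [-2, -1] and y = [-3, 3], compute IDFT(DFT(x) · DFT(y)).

(x ⊛ y)[n] = Σ(m=0 to 1) x[m] · y[(n-m) mod 2]

Computing each output sample:
(x ⊛ y)[0] = 3
(x ⊛ y)[1] = -3

x ⊛ y = [3, -3]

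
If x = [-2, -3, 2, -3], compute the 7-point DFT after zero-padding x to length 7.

Original 4-point DFT: [-6, -4, 6, -4]
Zero-padded 7-point DFT provides frequency interpolation.

DFT_7([x, 0, ...]) = [-6, -1.6126+1.6973i, -5.0048+1.4471i, 2.6174+5.7901i, 2.6174-5.7901i, -5.0048-1.4471i, -1.6126-1.6973i]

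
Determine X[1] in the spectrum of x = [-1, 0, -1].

X[1] = Σ(n=0 to 2) x[n] · ω_3^(1n) where ω_3 = e^(-2πi/3)
= (-1)·ω_3^0 + (0)·ω_3^1 + (-1)·ω_3^2

X[1] = -0.5000-0.8660i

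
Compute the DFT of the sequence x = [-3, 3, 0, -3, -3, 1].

X[k] = Σ(n=0 to 5) x[n] · ω_6^(nk)
where ω_6 = e^(-2πi/6)

Computing each X[k]:
X[0] = -5
X[1] = 3.5000-4.3301i
X[2] = -6.5000+0.8660i
X[3] = -7
X[4] = -6.5000-0.8660i
X[5] = 3.5000+4.3301i

X = [-5, 3.5000-4.3301i, -6.5000+0.8660i, -7, -6.5000-0.8660i, 3.5000+4.3301i]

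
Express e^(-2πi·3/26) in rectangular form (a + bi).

ω_26^3 = e^(-2πi·3/26)
= cos(-2π·3/26) + i·sin(-2π·3/26)
= cos(-6π/26) + i·sin(-6π/26)

ω_26^3 = cos(-6π/26) + i·sin(-6π/26) = 0.7485-0.6631i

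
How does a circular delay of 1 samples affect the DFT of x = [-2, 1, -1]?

Time shift by 1: X_shifted[k] = ω_3^(1k) · X[k]
Shifted x = [-1, -2, 1]

DFT(x[n-1]) = [-2, -0.5000+2.5981i, -0.5000-2.5981i]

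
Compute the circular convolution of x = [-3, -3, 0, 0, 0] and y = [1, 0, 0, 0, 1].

(x ⊛ y)[n] = Σ(m=0 to 4) x[m] · y[(n-m) mod 5]

Computing each output sample:
(x ⊛ y)[0] = -6
(x ⊛ y)[1] = -3
(x ⊛ y)[2] = 0
(x ⊛ y)[3] = 0
(x ⊛ y)[4] = -3

x ⊛ y = [-6, -3, 0, 0, -3]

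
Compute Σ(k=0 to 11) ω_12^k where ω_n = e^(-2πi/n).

Sum of all nth roots of unity equals 0 for n > 1 (geometric series with r ≠ 1).

0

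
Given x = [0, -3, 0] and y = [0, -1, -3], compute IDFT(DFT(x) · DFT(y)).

(x ⊛ y)[n] = Σ(m=0 to 2) x[m] · y[(n-m) mod 3]

Computing each output sample:
(x ⊛ y)[0] = 9
(x ⊛ y)[1] = 0
(x ⊛ y)[2] = 3

x ⊛ y = [9, 0, 3]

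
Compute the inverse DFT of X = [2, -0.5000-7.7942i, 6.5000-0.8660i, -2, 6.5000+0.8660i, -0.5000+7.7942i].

x[n] = (1/6) Σ(k=0 to 5) X[k] · e^(2πikn/6)

Computing each x[n]:
x[0] = 2
x[1] = 2
x[2] = 1
x[3] = 3
x[4] = -3
x[5] = -3

x = [2, 2, 1, 3, -3, -3]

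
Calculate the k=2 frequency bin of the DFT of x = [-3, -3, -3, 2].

X[2] = Σ(n=0 to 3) x[n] · ω_4^(2n) where ω_4 = e^(-2πi/4)
= (-3)·ω_4^0 + (-3)·ω_4^2 + (-3)·ω_4^4 + (2)·ω_4^6

X[2] = -5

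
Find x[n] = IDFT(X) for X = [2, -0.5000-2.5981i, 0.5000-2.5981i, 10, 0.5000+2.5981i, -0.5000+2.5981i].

x[n] = (1/6) Σ(k=0 to 5) X[k] · e^(2πikn/6)

Computing each x[n]:
x[0] = 2
x[1] = 0
x[2] = 2
x[3] = -1
x[4] = 2
x[5] = -3

x = [2, 0, 2, -1, 2, -3]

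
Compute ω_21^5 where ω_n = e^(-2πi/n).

ω_21^5 = e^(-2πi·5/21)
= cos(-2π·5/21) + i·sin(-2π·5/21)
= cos(-10π/21) + i·sin(-10π/21)

ω_21^5 = cos(-10π/21) + i·sin(-10π/21) = 0.0747-0.9972i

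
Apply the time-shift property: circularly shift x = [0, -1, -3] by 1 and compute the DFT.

Time shift by 1: X_shifted[k] = ω_3^(1k) · X[k]
Shifted x = [-3, 0, -1]

DFT(x[n-1]) = [-4, -2.5000-0.8660i, -2.5000+0.8660i]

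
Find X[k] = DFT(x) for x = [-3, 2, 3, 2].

X[k] = Σ(n=0 to 3) x[n] · ω_4^(nk)
where ω_4 = e^(-2πi/4)

Computing each X[k]:
X[0] = 4
X[1] = -6
X[2] = -4
X[3] = -6

X = [4, -6, -4, -6]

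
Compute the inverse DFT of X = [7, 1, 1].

x[n] = (1/3) Σ(k=0 to 2) X[k] · e^(2πikn/3)

Computing each x[n]:
x[0] = 3
x[1] = 2
x[2] = 2

x = [3, 2, 2]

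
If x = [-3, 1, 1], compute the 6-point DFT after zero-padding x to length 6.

Original 3-point DFT: [-1, -4, -4]
Zero-padded 6-point DFT provides frequency interpolation.

DFT_6([x, 0, ...]) = [-1, -3.0000-1.7321i, -4, -3, -4, -3.0000+1.7321i]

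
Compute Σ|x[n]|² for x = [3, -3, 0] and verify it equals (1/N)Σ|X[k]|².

Time domain:
Σ|x[n]|² = |3|² + |-3|² + |0|² = 18.0000

Frequency domain:
(1/3)Σ|X[k]|² = (1/3)(|0|² + |4.5000+2.5981i|² + |4.5000-2.5981i|²) = (1/3)·54.0000 = 18.0000

Both sides agree, confirming Parseval's theorem.

Σ|x[n]|² = (1/N)Σ|X[k]|² = 18.0000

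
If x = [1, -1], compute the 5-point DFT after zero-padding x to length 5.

Original 2-point DFT: [0, 2]
Zero-padded 5-point DFT provides frequency interpolation.

DFT_5([x, 0, ...]) = [0, 0.6910+0.9511i, 1.8090+0.5878i, 1.8090-0.5878i, 0.6910-0.9511i]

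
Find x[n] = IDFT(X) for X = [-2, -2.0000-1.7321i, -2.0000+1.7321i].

x[n] = (1/3) Σ(k=0 to 2) X[k] · e^(2πikn/3)

Computing each x[n]:
x[0] = -2
x[1] = 1
x[2] = -1

x = [-2, 1, -1]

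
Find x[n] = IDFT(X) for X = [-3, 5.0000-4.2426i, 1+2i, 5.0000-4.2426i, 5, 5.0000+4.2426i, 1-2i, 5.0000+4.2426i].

x[n] = (1/8) Σ(k=0 to 7) X[k] · e^(2πikn/8)

Computing each x[n]:
x[0] = 3
x[1] = 0
x[2] = 0
x[3] = 1
x[4] = -2
x[5] = -3
x[6] = 0
x[7] = -2

x = [3, 0, 0, 1, -2, -3, 0, -2]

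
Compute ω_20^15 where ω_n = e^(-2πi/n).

ω_20^15 = e^(-2πi·15/20)
= cos(-2π·15/20) + i·sin(-2π·15/20)
= cos(-30π/20) + i·sin(-30π/20)

ω_20^15 = cos(-30π/20) + i·sin(-30π/20) = 1i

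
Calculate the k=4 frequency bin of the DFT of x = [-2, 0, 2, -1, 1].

X[4] = Σ(n=0 to 4) x[n] · ω_5^(4n) where ω_5 = e^(-2πi/5)
= (-2)·ω_5^0 + (0)·ω_5^4 + (2)·ω_5^8 + (-1)·ω_5^12 + (1)·ω_5^16

X[4] = -2.5000+0.8123i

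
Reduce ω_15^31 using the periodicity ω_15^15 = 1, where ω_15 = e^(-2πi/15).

Since ω_15^15 = 1, powers reduce modulo 15.
31 mod 15 = 1
So ω_15^31 = ω_15^1 = e^(-2πi·1/15)

ω_15^31 = ω_15^1 = 0.9135-0.4067i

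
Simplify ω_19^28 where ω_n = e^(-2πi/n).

Since ω_19^19 = 1, powers reduce modulo 19.
28 mod 19 = 9
So ω_19^28 = ω_19^9 = e^(-2πi·9/19)

ω_19^28 = ω_19^9 = -0.9864-0.1646i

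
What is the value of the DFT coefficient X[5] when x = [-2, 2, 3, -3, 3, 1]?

X[5] = Σ(n=0 to 5) x[n] · ω_6^(5n) where ω_6 = e^(-2πi/6)
= (-2)·ω_6^0 + (2)·ω_6^5 + (3)·ω_6^10 + (-3)·ω_6^15 + (3)·ω_6^20 + (1)·ω_6^25

X[5] = -0.5000+0.8660i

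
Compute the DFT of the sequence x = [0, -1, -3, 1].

X[k] = Σ(n=0 to 3) x[n] · ω_4^(nk)
where ω_4 = e^(-2πi/4)

Computing each X[k]:
X[0] = -3
X[1] = 3+2i
X[2] = -3
X[3] = 3-2i

X = [-3, 3+2i, -3, 3-2i]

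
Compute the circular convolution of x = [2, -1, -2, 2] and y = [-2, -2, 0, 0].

(x ⊛ y)[n] = Σ(m=0 to 3) x[m] · y[(n-m) mod 4]

Computing each output sample:
(x ⊛ y)[0] = -8
(x ⊛ y)[1] = -2
(x ⊛ y)[2] = 6
(x ⊛ y)[3] = 0

x ⊛ y = [-8, -2, 6, 0]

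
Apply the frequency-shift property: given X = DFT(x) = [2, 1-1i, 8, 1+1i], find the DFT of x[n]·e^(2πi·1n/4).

Modulation property: DFT(ω_4^(-1n)·x[n]) = X[(k-1) mod 4], so circularly shift X by 1 positions.

X[k-1] = [1+1i, 2, 1-1i, 8]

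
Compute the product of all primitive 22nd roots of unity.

The primitive 22nd roots of unity are ω_22^k for k coprime to 22: k ∈ {1, 3, 5, 7, 9, 13, 15, 17, 19, 21}
Their product equals the constant term of the cyclotomic polynomial Φ_22(x) up to sign.
For n ≥ 3, the product of all primitive nth roots of unity is 1. (For n=1 it is 1; for n=2 it is -1.)

1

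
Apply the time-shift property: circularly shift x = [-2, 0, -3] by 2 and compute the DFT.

Time shift by 2: X_shifted[k] = ω_3^(2k) · X[k]
Shifted x = [0, -3, -2]

DFT(x[n-2]) = [-5, 2.5000+0.8660i, 2.5000-0.8660i]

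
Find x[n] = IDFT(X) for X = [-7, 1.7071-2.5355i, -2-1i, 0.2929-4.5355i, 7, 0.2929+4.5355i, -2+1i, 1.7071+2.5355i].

x[n] = (1/8) Σ(k=0 to 7) X[k] · e^(2πikn/8)

Computing each x[n]:
x[0] = 0
x[1] = 0
x[2] = 0
x[3] = -1
x[4] = -1
x[5] = -3
x[6] = 1
x[7] = -3

x = [0, 0, 0, -1, -1, -3, 1, -3]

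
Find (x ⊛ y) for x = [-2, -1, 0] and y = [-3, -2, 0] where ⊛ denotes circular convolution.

(x ⊛ y)[n] = Σ(m=0 to 2) x[m] · y[(n-m) mod 3]

Computing each output sample:
(x ⊛ y)[0] = 6
(x ⊛ y)[1] = 7
(x ⊛ y)[2] = 2

x ⊛ y = [6, 7, 2]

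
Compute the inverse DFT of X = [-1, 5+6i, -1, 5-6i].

x[n] = (1/4) Σ(k=0 to 3) X[k] · e^(2πikn/4)

Computing each x[n]:
x[0] = 2
x[1] = -3
x[2] = -3
x[3] = 3

x = [2, -3, -3, 3]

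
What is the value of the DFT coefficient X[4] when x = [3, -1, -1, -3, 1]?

X[4] = Σ(n=0 to 4) x[n] · ω_5^(4n) where ω_5 = e^(-2πi/5)
= (3)·ω_5^0 + (-1)·ω_5^4 + (-1)·ω_5^8 + (-3)·ω_5^12 + (1)·ω_5^16

X[4] = 6.2361-0.7265i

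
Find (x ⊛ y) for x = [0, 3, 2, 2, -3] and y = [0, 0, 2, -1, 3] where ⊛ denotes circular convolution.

(x ⊛ y)[n] = Σ(m=0 to 4) x[m] · y[(n-m) mod 5]

Computing each output sample:
(x ⊛ y)[0] = 11
(x ⊛ y)[1] = -2
(x ⊛ y)[2] = 9
(x ⊛ y)[3] = -3
(x ⊛ y)[4] = 1

x ⊛ y = [11, -2, 9, -3, 1]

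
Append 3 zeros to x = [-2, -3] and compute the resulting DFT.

Original 2-point DFT: [-5, 1]
Zero-padded 5-point DFT provides frequency interpolation.

DFT_5([x, 0, ...]) = [-5, -2.9271+2.8532i, 0.4271+1.7634i, 0.4271-1.7634i, -2.9271-2.8532i]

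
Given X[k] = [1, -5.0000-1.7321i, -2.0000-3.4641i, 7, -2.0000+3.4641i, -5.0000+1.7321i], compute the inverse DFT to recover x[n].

x[n] = (1/6) Σ(k=0 to 5) X[k] · e^(2πikn/6)

Computing each x[n]:
x[0] = -1
x[1] = 0
x[2] = 2
x[3] = 0
x[4] = 3
x[5] = -3

x = [-1, 0, 2, 0, 3, -3]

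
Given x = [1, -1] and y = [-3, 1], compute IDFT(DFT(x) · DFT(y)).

(x ⊛ y)[n] = Σ(m=0 to 1) x[m] · y[(n-m) mod 2]

Computing each output sample:
(x ⊛ y)[0] = -4
(x ⊛ y)[1] = 4

x ⊛ y = [-4, 4]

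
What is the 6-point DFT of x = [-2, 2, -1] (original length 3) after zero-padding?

Original 3-point DFT: [-1, -2.5000-2.5981i, -2.5000+2.5981i]
Zero-padded 6-point DFT provides frequency interpolation.

DFT_6([x, 0, ...]) = [-1, -0.5000-0.8660i, -2.5000-2.5981i, -5, -2.5000+2.5981i, -0.5000+0.8660i]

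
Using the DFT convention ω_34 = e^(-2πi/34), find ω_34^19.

ω_34^19 = e^(-2πi·19/34)
= cos(-2π·19/34) + i·sin(-2π·19/34)
= cos(-38π/34) + i·sin(-38π/34)

ω_34^19 = cos(-38π/34) + i·sin(-38π/34) = -0.9325+0.3612i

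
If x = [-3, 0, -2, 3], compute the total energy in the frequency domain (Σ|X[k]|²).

Parseval: Σ|x[n]|² = (1/N)Σ|X[k]|², so Σ|X[k]|² = N·Σ|x[n]|² = 4·22.0000

Σ|X[k]|² = N·Σ|x[n]|² = 4·22.0000 = 88.0000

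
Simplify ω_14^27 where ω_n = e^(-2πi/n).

Since ω_14^14 = 1, powers reduce modulo 14.
27 mod 14 = 13
So ω_14^27 = ω_14^13 = e^(-2πi·13/14)

ω_14^27 = ω_14^13 = 0.9010+0.4339i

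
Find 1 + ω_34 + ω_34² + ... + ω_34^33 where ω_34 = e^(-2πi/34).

Sum of all nth roots of unity equals 0 for n > 1 (geometric series with r ≠ 1).

0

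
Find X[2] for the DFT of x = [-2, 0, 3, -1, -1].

X[2] = Σ(n=0 to 4) x[n] · ω_5^(2n) where ω_5 = e^(-2πi/5)
= (-2)·ω_5^0 + (0)·ω_5^2 + (3)·ω_5^4 + (-1)·ω_5^6 + (-1)·ω_5^8

X[2] = -0.5729+3.2164i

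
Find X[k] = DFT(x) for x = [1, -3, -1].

X[k] = Σ(n=0 to 2) x[n] · ω_3^(nk)
where ω_3 = e^(-2πi/3)

Computing each X[k]:
X[0] = -3
X[1] = 3.0000+1.7321i
X[2] = 3.0000-1.7321i

X = [-3, 3.0000+1.7321i, 3.0000-1.7321i]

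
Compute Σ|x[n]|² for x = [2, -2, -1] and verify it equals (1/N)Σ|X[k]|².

Time domain:
Σ|x[n]|² = |2|² + |-2|² + |-1|² = 9.0000

Frequency domain:
(1/3)Σ|X[k]|² = (1/3)(|-1|² + |3.5000+0.8660i|² + |3.5000-0.8660i|²) = (1/3)·27.0000 = 9.0000

Both sides agree, confirming Parseval's theorem.

Σ|x[n]|² = (1/N)Σ|X[k]|² = 9.0000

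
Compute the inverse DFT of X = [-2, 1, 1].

x[n] = (1/3) Σ(k=0 to 2) X[k] · e^(2πikn/3)

Computing each x[n]:
x[0] = 0
x[1] = -1
x[2] = -1

x = [0, -1, -1]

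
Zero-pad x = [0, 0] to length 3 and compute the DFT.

Original 2-point DFT: [0, 0]
Zero-padded 3-point DFT provides frequency interpolation.

DFT_3([x, 0, ...]) = [0, 0, 0]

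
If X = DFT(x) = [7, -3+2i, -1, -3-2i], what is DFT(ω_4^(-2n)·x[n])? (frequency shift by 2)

Modulation property: DFT(ω_4^(-2n)·x[n]) = X[(k-2) mod 4], so circularly shift X by 2 positions.

X[k-2] = [-1, -3-2i, 7, -3+2i]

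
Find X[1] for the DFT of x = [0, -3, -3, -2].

X[1] = Σ(n=0 to 3) x[n] · ω_4^(1n) where ω_4 = e^(-2πi/4)
= (0)·ω_4^0 + (-3)·ω_4^1 + (-3)·ω_4^2 + (-2)·ω_4^3

X[1] = 3+1i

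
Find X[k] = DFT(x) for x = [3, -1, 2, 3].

X[k] = Σ(n=0 to 3) x[n] · ω_4^(nk)
where ω_4 = e^(-2πi/4)

Computing each X[k]:
X[0] = 7
X[1] = 1+4i
X[2] = 3
X[3] = 1-4i

X = [7, 1+4i, 3, 1-4i]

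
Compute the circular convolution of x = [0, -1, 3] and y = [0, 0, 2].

(x ⊛ y)[n] = Σ(m=0 to 2) x[m] · y[(n-m) mod 3]

Computing each output sample:
(x ⊛ y)[0] = -2
(x ⊛ y)[1] = 6
(x ⊛ y)[2] = 0

x ⊛ y = [-2, 6, 0]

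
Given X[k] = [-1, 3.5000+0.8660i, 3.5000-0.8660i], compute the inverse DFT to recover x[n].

x[n] = (1/3) Σ(k=0 to 2) X[k] · e^(2πikn/3)

Computing each x[n]:
x[0] = 2
x[1] = -2
x[2] = -1

x = [2, -2, -1]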